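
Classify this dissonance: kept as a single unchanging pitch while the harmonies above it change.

Pedal tone.

Approach: none. Departure: none — a single pitch is sustained while the chords change around it, passing through harmonies that do not contain it.
No melodic motion at all; the dissonance is created entirely by the moving harmonies against the stationary note — a pedal tone (pedal point).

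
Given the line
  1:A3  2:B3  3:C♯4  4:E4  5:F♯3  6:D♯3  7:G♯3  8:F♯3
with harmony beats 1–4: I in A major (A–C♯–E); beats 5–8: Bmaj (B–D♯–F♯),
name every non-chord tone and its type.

B3 (beat 2) — passing tone; G♯3 (beat 7) — appoggiatura.

The harmony at that moment is A major triad (A, C♯, E); B3 is not a chord tone.
It is approached by step up from A3 and left by step up to C♯4.
Step in, step out in the same direction — a passing tone.
The harmony at that moment is B major triad (B, D♯, F♯); G♯3 is not a chord tone.
It is approached by leap up from D♯3 and left by step down to F♯3.
Leap in, step out — an appoggiatura.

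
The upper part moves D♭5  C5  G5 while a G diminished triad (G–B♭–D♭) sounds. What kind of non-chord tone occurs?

The harmony at that moment is G diminished triad (G, B♭, D♭); C5 is not a chord tone.
It is approached by step down from D♭5 and left by leap up to G5.
Step in, leap out — an escape tone.

C5 is an escape tone.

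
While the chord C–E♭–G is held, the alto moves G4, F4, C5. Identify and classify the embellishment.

The harmony at that moment is C minor triad (C, E♭, G); F4 is not a chord tone.
It is approached by step down from G4 and left by leap up to C5.
Step in, leap out — an escape tone.

F4 is an escape tone.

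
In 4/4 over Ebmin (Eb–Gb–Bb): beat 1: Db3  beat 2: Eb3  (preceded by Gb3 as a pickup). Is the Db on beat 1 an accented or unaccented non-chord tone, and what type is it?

The harmony at that moment is Eb minor triad (Eb, Gb, Bb); Db3 is not a chord tone.
It is approached by leap down from Gb3 and left by step up to Eb3.
Leap in, step out — an appoggiatura.
It falls on the downbeat, so it is accented.

Accented appoggiatura.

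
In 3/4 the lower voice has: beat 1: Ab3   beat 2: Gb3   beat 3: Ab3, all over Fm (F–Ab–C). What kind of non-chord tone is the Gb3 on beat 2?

Lower neighbor tone.

The harmony at that moment is F minor triad (F, Ab, C); Gb3 is not a chord tone.
It is approached by step down from Ab3 and left by step up to Ab3.
Step away and step back to the same note — a neighbor tone (lower neighbor).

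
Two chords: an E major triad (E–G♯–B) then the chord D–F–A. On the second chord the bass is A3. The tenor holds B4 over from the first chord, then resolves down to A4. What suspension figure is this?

9–8 suspension.

At the second chord the bass is A3. The suspended B4 lies a ninth above the bass; after resolving down by step to A4, the interval above the bass becomes an octave.
Suspension figures are named by those two intervals: 9–8.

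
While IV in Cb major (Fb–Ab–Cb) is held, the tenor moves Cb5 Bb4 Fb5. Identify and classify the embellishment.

Bb4 is an escape tone.

The harmony at that moment is Fb major triad (Fb, Ab, Cb); Bb4 is not a chord tone.
It is approached by step down from Cb5 and left by leap up to Fb5.
Step in, leap out — an escape tone.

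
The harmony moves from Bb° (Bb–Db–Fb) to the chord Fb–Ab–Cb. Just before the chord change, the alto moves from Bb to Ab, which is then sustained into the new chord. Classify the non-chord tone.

The harmony at that moment is Bb diminished triad (Bb, Db, Fb); Ab is not a chord tone.
It is approached by step down from Bb and then sustained as the same pitch into the next harmony.
Arriving early and becoming a chord tone when the harmony changes — an anticipation.

Ab is an anticipation.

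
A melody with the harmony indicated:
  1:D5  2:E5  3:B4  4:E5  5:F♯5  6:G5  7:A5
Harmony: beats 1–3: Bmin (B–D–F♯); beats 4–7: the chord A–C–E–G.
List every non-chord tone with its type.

E5 (beat 2) — escape tone; F♯5 (beat 5) — passing tone.

The harmony at that moment is B minor triad (B, D, F♯); E5 is not a chord tone.
It is approached by step up from D5 and left by leap down to B4.
Step in, leap out — an escape tone.
The harmony at that moment is A minor seventh chord (A, C, E, G); F♯5 is not a chord tone.
It is approached by step up from E5 and left by step up to G5.
Step in, step out in the same direction — a passing tone.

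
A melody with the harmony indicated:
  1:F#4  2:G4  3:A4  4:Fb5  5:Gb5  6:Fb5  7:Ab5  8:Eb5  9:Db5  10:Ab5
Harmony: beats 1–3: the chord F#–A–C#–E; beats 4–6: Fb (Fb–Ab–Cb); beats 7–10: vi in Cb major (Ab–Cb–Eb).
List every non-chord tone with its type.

G4 (beat 2) — passing tone; Gb5 (beat 5) — neighbor tone; Db5 (beat 9) — escape tone.

The harmony at that moment is F# minor seventh chord (F#, A, C#, E); G4 is not a chord tone.
It is approached by step up from F#4 and left by step up to A4.
Step in, step out in the same direction — a passing tone.
The harmony at that moment is Fb major triad (Fb, Ab, Cb); Gb5 is not a chord tone.
It is approached by step up from Fb5 and left by step down to Fb5.
Step away and step back to the same note — a neighbor tone (upper neighbor).
The harmony at that moment is Ab minor triad (Ab, Cb, Eb); Db5 is not a chord tone.
It is approached by step down from Eb5 and left by leap up to Ab5.
Step in, leap out — an escape tone.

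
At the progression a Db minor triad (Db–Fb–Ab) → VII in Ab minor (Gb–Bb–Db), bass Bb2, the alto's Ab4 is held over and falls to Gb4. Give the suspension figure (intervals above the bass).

At the second chord the bass is Bb2. The suspended Ab4 lies a seventh above the bass; after resolving down by step to Gb4, the interval above the bass becomes a sixth.
Suspension figures are named by those two intervals: 7–6.

7–6 suspension.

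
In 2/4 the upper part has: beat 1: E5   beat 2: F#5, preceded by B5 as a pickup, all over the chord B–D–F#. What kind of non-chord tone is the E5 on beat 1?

Appoggiatura.

The harmony at that moment is B minor triad (B, D, F#); E5 is not a chord tone.
It is approached by leap down from B5 and left by step up to F#5.
Leap in, step out, metrically accented — an appoggiatura.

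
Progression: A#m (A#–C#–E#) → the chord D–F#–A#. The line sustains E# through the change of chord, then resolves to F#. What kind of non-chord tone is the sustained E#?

The harmony at that moment is D augmented triad (D, F#, A#); E# is not a chord tone.
It is held over (the same pitch as the preceding E#) and left by step up to F#.
Held over from the previous chord and resolving up by step — a retardation.

E# is a retardation.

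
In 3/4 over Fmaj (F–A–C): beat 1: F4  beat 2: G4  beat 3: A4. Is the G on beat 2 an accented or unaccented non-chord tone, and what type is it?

The harmony at that moment is F major triad (F, A, C); G4 is not a chord tone.
It is approached by step up from F4 and left by step up to A4.
Step in, step out in the same direction — a passing tone.
It falls on a weak beat, so it is unaccented.

Unaccented passing tone.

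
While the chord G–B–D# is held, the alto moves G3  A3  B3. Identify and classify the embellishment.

A3 is a passing tone.

The harmony at that moment is G augmented triad (G, B, D#); A3 is not a chord tone.
It is approached by step up from G3 and left by step up to B3.
Step in, step out in the same direction — a passing tone.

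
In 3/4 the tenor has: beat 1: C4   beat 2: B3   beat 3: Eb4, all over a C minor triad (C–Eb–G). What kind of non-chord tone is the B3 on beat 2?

Escape tone.

The harmony at that moment is C minor triad (C, Eb, G); B3 is not a chord tone.
It is approached by step down from C4 and left by leap up to Eb4.
Step in, leap out, on a weak beat — an escape tone.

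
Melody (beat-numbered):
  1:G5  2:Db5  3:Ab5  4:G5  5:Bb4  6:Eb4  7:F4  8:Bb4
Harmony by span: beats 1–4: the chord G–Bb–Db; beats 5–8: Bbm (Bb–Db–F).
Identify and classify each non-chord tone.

The harmony at that moment is G diminished triad (G, Bb, Db); Ab5 is not a chord tone.
It is approached by leap up from Db5 and left by step down to G5.
Leap in, step out — an appoggiatura.
The harmony at that moment is Bb minor triad (Bb, Db, F); Eb4 is not a chord tone.
It is approached by leap down from Bb4 and left by step up to F4.
Leap in, step out — an appoggiatura.

Ab5 (beat 3) — appoggiatura; Eb4 (beat 6) — appoggiatura.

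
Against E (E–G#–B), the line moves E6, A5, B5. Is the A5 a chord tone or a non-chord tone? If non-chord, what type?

The harmony at that moment is E major triad (E, G#, B); A5 is not a chord tone.
It is approached by leap down from E6 and left by step up to B5.
Leap in, step out — an appoggiatura.

Non-chord tone — an appoggiatura.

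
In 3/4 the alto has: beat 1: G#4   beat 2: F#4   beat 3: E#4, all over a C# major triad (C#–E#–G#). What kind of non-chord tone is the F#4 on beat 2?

Passing tone.

The harmony at that moment is C# major triad (C#, E#, G#); F#4 is not a chord tone.
It is approached by step down from G#4 and left by step down to E#4.
Step in, step out in the same direction — a passing tone.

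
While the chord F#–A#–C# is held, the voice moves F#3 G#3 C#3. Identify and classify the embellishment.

G#3 is an escape tone.

The harmony at that moment is F# major triad (F#, A#, C#); G#3 is not a chord tone.
It is approached by step up from F#3 and left by leap down to C#3.
Step in, leap out — an escape tone.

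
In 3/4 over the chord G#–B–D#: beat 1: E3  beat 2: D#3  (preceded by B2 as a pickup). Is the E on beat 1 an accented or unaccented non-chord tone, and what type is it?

Accented appoggiatura.

The harmony at that moment is G# minor triad (G#, B, D#); E3 is not a chord tone.
It is approached by leap up from B2 and left by step down to D#3.
Leap in, step out — an appoggiatura.
It falls on the downbeat, so it is accented.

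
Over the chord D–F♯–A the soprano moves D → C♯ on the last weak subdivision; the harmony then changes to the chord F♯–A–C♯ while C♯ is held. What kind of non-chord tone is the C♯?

C♯ is an anticipation.

The harmony at that moment is D major triad (D, F♯, A); C♯ is not a chord tone.
It is approached by step down from D and then sustained as the same pitch into the next harmony.
Arriving early and becoming a chord tone when the harmony changes — an anticipation.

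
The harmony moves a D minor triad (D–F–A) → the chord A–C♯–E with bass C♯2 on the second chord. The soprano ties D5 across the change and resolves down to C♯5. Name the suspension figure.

At the second chord the bass is C♯2. The suspended D5 lies a ninth above the bass; after resolving down by step to C♯5, the interval above the bass becomes an octave.
Suspension figures are named by those two intervals: 9–8.

9–8 suspension.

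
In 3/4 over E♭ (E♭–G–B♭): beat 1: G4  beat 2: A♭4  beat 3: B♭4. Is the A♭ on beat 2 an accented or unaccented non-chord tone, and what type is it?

The harmony at that moment is E♭ major triad (E♭, G, B♭); A♭4 is not a chord tone.
It is approached by step up from G4 and left by step up to B♭4.
Step in, step out in the same direction — a passing tone.
It falls on a weak beat, so it is unaccented.

Unaccented passing tone.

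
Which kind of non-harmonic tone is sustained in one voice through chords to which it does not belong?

Pedal tone.

Approach: none. Departure: none — a single pitch is sustained while the chords change around it, passing through harmonies that do not contain it.
No melodic motion at all; the dissonance is created entirely by the moving harmonies against the stationary note — a pedal tone (pedal point).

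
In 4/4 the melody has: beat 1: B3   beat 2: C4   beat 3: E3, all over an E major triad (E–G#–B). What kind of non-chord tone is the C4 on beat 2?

Escape tone.

The harmony at that moment is E major triad (E, G#, B); C4 is not a chord tone.
It is approached by step up from B3 and left by leap down to E3.
Step in, leap out, on a weak beat — an escape tone.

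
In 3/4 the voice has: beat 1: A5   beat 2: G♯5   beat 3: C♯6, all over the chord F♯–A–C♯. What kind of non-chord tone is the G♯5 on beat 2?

Escape tone.

The harmony at that moment is F♯ minor triad (F♯, A, C♯); G♯5 is not a chord tone.
It is approached by step down from A5 and left by leap up to C♯6.
Step in, leap out, on a weak beat — an escape tone.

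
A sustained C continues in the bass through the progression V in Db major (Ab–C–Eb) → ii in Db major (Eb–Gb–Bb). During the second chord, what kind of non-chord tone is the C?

Pedal tone (pedal point).

The harmony at that moment is Eb minor triad (Eb, Gb, Bb); C is not a chord tone.
It is held over (the same pitch as the preceding C) and then sustained as the same pitch into the next harmony.
Sustained through a change of harmony — a pedal tone.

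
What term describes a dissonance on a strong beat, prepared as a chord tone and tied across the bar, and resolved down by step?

Approach: by preparation — the pitch is first a chord tone, then held (tied or repeated) while the harmony changes under it. Departure: down by step. Metric position: strong.
A prepared dissonance that resolves downward by step — a suspension. (The same figure resolving upward would be a retardation.)

Suspension.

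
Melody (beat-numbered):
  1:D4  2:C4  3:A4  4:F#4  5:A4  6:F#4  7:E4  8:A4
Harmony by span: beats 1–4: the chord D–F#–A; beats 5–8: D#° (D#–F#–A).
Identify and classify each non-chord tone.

The harmony at that moment is D major triad (D, F#, A); C4 is not a chord tone.
It is approached by step down from D4 and left by leap up to A4.
Step in, leap out — an escape tone.
The harmony at that moment is D# diminished triad (D#, F#, A); E4 is not a chord tone.
It is approached by step down from F#4 and left by leap up to A4.
Step in, leap out — an escape tone.

C4 (beat 2) — escape tone; E4 (beat 7) — escape tone.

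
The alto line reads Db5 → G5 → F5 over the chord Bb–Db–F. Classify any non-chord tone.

The harmony at that moment is Bb minor triad (Bb, Db, F); G5 is not a chord tone.
It is approached by leap up from Db5 and left by step down to F5.
Leap in, step out — an appoggiatura.

G5 is an appoggiatura.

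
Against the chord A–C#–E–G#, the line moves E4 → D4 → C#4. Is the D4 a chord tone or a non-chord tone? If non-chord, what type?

The harmony at that moment is A major seventh chord (A, C#, E, G#); D4 is not a chord tone.
It is approached by step down from E4 and left by step down to C#4.
Step in, step out in the same direction — a passing tone.

Non-chord tone — a passing tone.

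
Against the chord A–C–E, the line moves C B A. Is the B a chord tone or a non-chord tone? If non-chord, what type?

The harmony at that moment is A minor triad (A, C, E); B is not a chord tone.
It is approached by step down from C and left by step down to A.
Step in, step out in the same direction — a passing tone.

Non-chord tone — a passing tone.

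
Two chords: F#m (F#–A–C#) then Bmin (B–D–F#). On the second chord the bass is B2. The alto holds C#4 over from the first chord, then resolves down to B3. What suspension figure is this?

9–8 suspension.

At the second chord the bass is B2. The suspended C#4 lies a ninth above the bass; after resolving down by step to B3, the interval above the bass becomes an octave.
Suspension figures are named by those two intervals: 9–8.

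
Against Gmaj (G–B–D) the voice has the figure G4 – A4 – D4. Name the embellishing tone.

A4 is an escape tone.

The harmony at that moment is G major triad (G, B, D); A4 is not a chord tone.
It is approached by step up from G4 and left by leap down to D4.
Step in, leap out — an escape tone.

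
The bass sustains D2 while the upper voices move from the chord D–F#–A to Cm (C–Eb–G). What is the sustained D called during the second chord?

The harmony at that moment is C minor triad (C, Eb, G); D2 is not a chord tone.
It is held over (the same pitch as the preceding D2) and then sustained as the same pitch into the next harmony.
Sustained through a change of harmony — a pedal tone.

Pedal tone (pedal point).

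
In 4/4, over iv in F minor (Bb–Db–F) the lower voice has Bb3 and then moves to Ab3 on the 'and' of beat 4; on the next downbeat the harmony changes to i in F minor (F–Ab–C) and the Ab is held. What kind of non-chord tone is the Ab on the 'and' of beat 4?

The harmony at that moment is Bb minor triad (Bb, Db, F); Ab3 is not a chord tone.
It is approached by step down from Bb3 and then sustained as the same pitch into the next harmony.
Arriving early and becoming a chord tone when the harmony changes — an anticipation.

Anticipation.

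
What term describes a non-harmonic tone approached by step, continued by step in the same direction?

Passing tone.

Approach: by step. Departure: by step, continuing in the same direction.
Stepwise on both sides with no change of direction means the note fills in the space between two different chord tones — a passing tone. (Had it turned back to its starting note it would be a neighbor tone instead.)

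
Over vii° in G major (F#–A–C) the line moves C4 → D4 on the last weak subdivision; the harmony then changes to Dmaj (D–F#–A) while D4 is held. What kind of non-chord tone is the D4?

D4 is an anticipation.

The harmony at that moment is F# diminished triad (F#, A, C); D4 is not a chord tone.
It is approached by step up from C4 and then sustained as the same pitch into the next harmony.
Arriving early and becoming a chord tone when the harmony changes — an anticipation.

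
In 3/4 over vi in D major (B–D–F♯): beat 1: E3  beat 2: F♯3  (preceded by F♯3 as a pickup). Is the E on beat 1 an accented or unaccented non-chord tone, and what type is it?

The harmony at that moment is B minor triad (B, D, F♯); E3 is not a chord tone.
It is approached by step down from F♯3 and left by step up to F♯3.
Step away and step back to the same note — a neighbor tone (lower neighbor).
It falls on the downbeat, so it is accented.

Accented neighbor tone.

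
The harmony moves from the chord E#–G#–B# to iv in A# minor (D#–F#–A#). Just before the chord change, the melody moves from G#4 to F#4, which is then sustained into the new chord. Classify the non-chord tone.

F#4 is an anticipation.

The harmony at that moment is E# minor triad (E#, G#, B#); F#4 is not a chord tone.
It is approached by step down from G#4 and then sustained as the same pitch into the next harmony.
Arriving early and becoming a chord tone when the harmony changes — an anticipation.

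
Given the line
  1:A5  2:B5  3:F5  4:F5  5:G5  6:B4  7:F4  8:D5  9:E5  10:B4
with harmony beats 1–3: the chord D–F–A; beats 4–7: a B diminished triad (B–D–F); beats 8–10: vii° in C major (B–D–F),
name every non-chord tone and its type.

The harmony at that moment is D minor triad (D, F, A); B5 is not a chord tone.
It is approached by step up from A5 and left by leap down to F5.
Step in, leap out — an escape tone.
The harmony at that moment is B diminished triad (B, D, F); G5 is not a chord tone.
It is approached by step up from F5 and left by leap down to B4.
Step in, leap out — an escape tone.
The harmony at that moment is B diminished triad (B, D, F); E5 is not a chord tone.
It is approached by step up from D5 and left by leap down to B4.
Step in, leap out — an escape tone.

B5 (beat 2) — escape tone; G5 (beat 5) — escape tone; E5 (beat 9) — escape tone.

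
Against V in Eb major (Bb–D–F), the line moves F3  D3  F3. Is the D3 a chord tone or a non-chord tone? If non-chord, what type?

Chord tone (the third of Bb major triad).

Bb major triad contains Bb, D, F; D is the third, so it is a chord tone.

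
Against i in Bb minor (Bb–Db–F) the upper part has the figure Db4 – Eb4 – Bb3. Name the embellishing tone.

Eb4 is an escape tone.

The harmony at that moment is Bb minor triad (Bb, Db, F); Eb4 is not a chord tone.
It is approached by step up from Db4 and left by leap down to Bb3.
Step in, leap out — an escape tone.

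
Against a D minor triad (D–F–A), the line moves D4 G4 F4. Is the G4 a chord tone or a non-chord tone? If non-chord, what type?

Non-chord tone — an appoggiatura.

The harmony at that moment is D minor triad (D, F, A); G4 is not a chord tone.
It is approached by leap up from D4 and left by step down to F4.
Leap in, step out — an appoggiatura.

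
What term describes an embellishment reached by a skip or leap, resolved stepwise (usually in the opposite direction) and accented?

Appoggiatura.

Approach: by leap. Departure: by step. Metric position: strong.
Leap in, step out, in a metrically strong position — an appoggiatura. (It is the mirror image of the escape tone, which steps in and leaps out from a weak position.)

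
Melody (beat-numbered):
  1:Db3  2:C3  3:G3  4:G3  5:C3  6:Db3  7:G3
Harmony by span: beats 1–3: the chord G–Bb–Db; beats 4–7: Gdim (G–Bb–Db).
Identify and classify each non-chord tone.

The harmony at that moment is G diminished triad (G, Bb, Db); C3 is not a chord tone.
It is approached by step down from Db3 and left by leap up to G3.
Step in, leap out — an escape tone.
The harmony at that moment is G diminished triad (G, Bb, Db); C3 is not a chord tone.
It is approached by leap down from G3 and left by step up to Db3.
Leap in, step out — an appoggiatura.

C3 (beat 2) — escape tone; C3 (beat 5) — appoggiatura.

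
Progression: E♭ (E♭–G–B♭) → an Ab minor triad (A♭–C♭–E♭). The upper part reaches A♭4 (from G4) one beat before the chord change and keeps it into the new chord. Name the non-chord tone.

The harmony at that moment is E♭ major triad (E♭, G, B♭); A♭4 is not a chord tone.
It is approached by step up from G4 and then sustained as the same pitch into the next harmony.
Arriving early and becoming a chord tone when the harmony changes — an anticipation.

A♭4 is an anticipation.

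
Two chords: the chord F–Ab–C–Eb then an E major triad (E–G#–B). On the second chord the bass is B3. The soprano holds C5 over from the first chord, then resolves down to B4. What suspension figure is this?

At the second chord the bass is B3. The suspended C5 lies a ninth above the bass; after resolving down by step to B4, the interval above the bass becomes an octave.
Suspension figures are named by those two intervals: 9–8.

9–8 suspension.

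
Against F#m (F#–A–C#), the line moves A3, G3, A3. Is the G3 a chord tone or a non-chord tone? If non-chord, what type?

The harmony at that moment is F# minor triad (F#, A, C#); G3 is not a chord tone.
It is approached by step down from A3 and left by step up to A3.
Step away and step back to the same note — a neighbor tone (lower neighbor).

Non-chord tone — a neighbor tone.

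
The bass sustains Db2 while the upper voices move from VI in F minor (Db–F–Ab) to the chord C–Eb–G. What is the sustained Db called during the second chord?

Pedal tone (pedal point).

The harmony at that moment is C minor triad (C, Eb, G); Db2 is not a chord tone.
It is held over (the same pitch as the preceding Db2) and then sustained as the same pitch into the next harmony.
Sustained through a change of harmony — a pedal tone.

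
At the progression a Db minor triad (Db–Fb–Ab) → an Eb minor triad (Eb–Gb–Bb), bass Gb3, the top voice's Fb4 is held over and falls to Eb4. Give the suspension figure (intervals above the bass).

7–6 suspension.

At the second chord the bass is Gb3. The suspended Fb4 lies a seventh above the bass; after resolving down by step to Eb4, the interval above the bass becomes a sixth.
Suspension figures are named by those two intervals: 7–6.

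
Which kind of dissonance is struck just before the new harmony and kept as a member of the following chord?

Approach: ahead of the chord change (typically by step), so it is dissonant against the current harmony. Departure: none — the same pitch is restated or held and is a chord tone of the new harmony.
Dissonant first, consonant once the harmony catches up: the note simply arrives early — an anticipation. (The reverse timing, consonant first and dissonant after the change, would be a suspension or retardation.)

Anticipation.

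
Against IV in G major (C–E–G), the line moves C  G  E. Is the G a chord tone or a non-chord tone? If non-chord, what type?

Chord tone (the fifth of C major triad).

C major triad contains C, E, G; G is the fifth, so it is a chord tone.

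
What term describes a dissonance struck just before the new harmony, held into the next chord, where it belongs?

Anticipation.

Approach: ahead of the chord change (typically by step), so it is dissonant against the current harmony. Departure: none — the same pitch is restated or held and is a chord tone of the new harmony.
Dissonant first, consonant once the harmony catches up: the note simply arrives early — an anticipation. (The reverse timing, consonant first and dissonant after the change, would be a suspension or retardation.)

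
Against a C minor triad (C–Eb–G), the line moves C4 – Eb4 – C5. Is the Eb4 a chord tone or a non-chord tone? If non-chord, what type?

C minor triad contains C, Eb, G; Eb is the third, so it is a chord tone.

Chord tone (the third of C minor triad).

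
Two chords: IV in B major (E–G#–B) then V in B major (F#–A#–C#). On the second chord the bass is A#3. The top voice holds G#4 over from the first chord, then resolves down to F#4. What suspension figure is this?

7–6 suspension.

At the second chord the bass is A#3. The suspended G#4 lies a seventh above the bass; after resolving down by step to F#4, the interval above the bass becomes a sixth.
Suspension figures are named by those two intervals: 7–6.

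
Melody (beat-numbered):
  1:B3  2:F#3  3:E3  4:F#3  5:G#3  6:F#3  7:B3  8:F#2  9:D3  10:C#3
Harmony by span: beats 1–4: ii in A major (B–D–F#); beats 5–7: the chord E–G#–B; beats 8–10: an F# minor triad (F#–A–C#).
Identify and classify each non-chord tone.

E3 (beat 3) — neighbor tone; F#3 (beat 6) — escape tone; D3 (beat 9) — appoggiatura.

The harmony at that moment is B minor triad (B, D, F#); E3 is not a chord tone.
It is approached by step down from F#3 and left by step up to F#3.
Step away and step back to the same note — a neighbor tone (lower neighbor).
The harmony at that moment is E major triad (E, G#, B); F#3 is not a chord tone.
It is approached by step down from G#3 and left by leap up to B3.
Step in, leap out — an escape tone.
The harmony at that moment is F# minor triad (F#, A, C#); D3 is not a chord tone.
It is approached by leap up from F#2 and left by step down to C#3.
Leap in, step out — an appoggiatura.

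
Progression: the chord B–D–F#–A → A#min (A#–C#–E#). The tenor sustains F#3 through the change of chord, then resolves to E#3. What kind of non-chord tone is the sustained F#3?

The harmony at that moment is A# minor triad (A#, C#, E#); F#3 is not a chord tone.
It is held over (the same pitch as the preceding F#3) and left by step down to E#3.
Held over from the previous chord and resolving down by step — a suspension.

F#3 is a suspension.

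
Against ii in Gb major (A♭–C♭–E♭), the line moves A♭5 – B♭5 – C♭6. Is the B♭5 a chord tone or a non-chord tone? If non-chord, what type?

Non-chord tone — a passing tone.

The harmony at that moment is A♭ minor triad (A♭, C♭, E♭); B♭5 is not a chord tone.
It is approached by step up from A♭5 and left by step up to C♭6.
Step in, step out in the same direction — a passing tone.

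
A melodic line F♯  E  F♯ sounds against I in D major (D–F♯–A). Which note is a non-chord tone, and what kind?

E is a neighbor tone.

The harmony at that moment is D major triad (D, F♯, A); E is not a chord tone.
It is approached by step down from F♯ and left by step up to F♯.
Step away and step back to the same note — a neighbor tone (lower neighbor).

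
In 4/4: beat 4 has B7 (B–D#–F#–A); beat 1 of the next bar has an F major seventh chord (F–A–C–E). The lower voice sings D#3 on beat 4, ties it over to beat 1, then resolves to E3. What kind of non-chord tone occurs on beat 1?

The harmony at that moment is F major seventh chord (F, A, C, E); D#3 is not a chord tone.
It is held over (the same pitch as the preceding D#3) and left by step up to E3.
Held over from the previous chord and resolving up by step — a retardation.

Retardation.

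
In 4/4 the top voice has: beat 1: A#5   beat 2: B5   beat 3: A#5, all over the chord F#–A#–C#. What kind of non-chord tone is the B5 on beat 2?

The harmony at that moment is F# major triad (F#, A#, C#); B5 is not a chord tone.
It is approached by step up from A#5 and left by step down to A#5.
Step away and step back to the same note — a neighbor tone (upper neighbor).

Upper neighbor tone.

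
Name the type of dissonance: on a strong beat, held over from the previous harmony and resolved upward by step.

Retardation.

Approach: by preparation — the pitch is first a chord tone, then held (tied or repeated) while the harmony changes under it. Departure: up by step. Metric position: strong.
A prepared dissonance that resolves upward by step — a retardation. (The same figure resolving downward would be a suspension.)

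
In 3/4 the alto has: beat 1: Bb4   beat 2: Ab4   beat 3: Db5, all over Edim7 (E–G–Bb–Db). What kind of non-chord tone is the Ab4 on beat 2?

Escape tone.

The harmony at that moment is E diminished seventh chord (E, G, Bb, Db); Ab4 is not a chord tone.
It is approached by step down from Bb4 and left by leap up to Db5.
Step in, leap out, on a weak beat — an escape tone.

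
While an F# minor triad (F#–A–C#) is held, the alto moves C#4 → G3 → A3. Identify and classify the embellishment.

G3 is an appoggiatura.

The harmony at that moment is F# minor triad (F#, A, C#); G3 is not a chord tone.
It is approached by leap down from C#4 and left by step up to A3.
Leap in, step out — an appoggiatura.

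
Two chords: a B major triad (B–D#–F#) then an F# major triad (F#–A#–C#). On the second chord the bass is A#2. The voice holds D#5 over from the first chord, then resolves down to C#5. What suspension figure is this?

At the second chord the bass is A#2. The suspended D#5 lies a fourth above the bass; after resolving down by step to C#5, the interval above the bass becomes a third.
Suspension figures are named by those two intervals: 4–3.

4–3 suspension.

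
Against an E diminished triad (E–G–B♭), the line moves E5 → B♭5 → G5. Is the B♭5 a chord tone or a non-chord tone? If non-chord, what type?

Chord tone (the fifth of E diminished triad).

E diminished triad contains E, G, B♭; B♭ is the fifth, so it is a chord tone.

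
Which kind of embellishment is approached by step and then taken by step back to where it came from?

Approach: by step. Departure: by step in the opposite direction, back to the starting pitch.
Stepwise on both sides but reversing to return to the same chord tone — a neighbor tone. (Had it continued onward in the same direction it would be a passing tone instead.)

Neighbor tone.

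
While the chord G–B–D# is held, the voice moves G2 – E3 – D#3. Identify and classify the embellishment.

E3 is an appoggiatura.

The harmony at that moment is G augmented triad (G, B, D#); E3 is not a chord tone.
It is approached by leap up from G2 and left by step down to D#3.
Leap in, step out — an appoggiatura.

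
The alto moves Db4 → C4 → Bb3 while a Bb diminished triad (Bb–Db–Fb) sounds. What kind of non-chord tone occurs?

C4 is a passing tone.

The harmony at that moment is Bb diminished triad (Bb, Db, Fb); C4 is not a chord tone.
It is approached by step down from Db4 and left by step down to Bb3.
Step in, step out in the same direction — a passing tone.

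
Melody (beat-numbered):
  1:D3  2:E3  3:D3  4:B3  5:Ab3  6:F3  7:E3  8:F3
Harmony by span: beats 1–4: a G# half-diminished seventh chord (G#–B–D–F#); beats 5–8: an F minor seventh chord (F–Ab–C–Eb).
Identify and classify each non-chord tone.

E3 (beat 2) — neighbor tone; E3 (beat 7) — neighbor tone.

The harmony at that moment is G# half-diminished seventh chord (G#, B, D, F#); E3 is not a chord tone.
It is approached by step up from D3 and left by step down to D3.
Step away and step back to the same note — a neighbor tone (upper neighbor).
The harmony at that moment is F minor seventh chord (F, Ab, C, Eb); E3 is not a chord tone.
It is approached by step down from F3 and left by step up to F3.
Step away and step back to the same note — a neighbor tone (lower neighbor).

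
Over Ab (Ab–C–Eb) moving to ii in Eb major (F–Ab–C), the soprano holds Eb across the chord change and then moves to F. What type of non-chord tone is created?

Eb is a retardation.

The harmony at that moment is F minor triad (F, Ab, C); Eb is not a chord tone.
It is held over (the same pitch as the preceding Eb) and left by step up to F.
Held over from the previous chord and resolving up by step — a retardation.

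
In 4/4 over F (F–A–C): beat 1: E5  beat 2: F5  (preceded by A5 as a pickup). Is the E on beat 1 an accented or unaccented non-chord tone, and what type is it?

The harmony at that moment is F major triad (F, A, C); E5 is not a chord tone.
It is approached by leap down from A5 and left by step up to F5.
Leap in, step out — an appoggiatura.
It falls on the downbeat, so it is accented.

Accented appoggiatura.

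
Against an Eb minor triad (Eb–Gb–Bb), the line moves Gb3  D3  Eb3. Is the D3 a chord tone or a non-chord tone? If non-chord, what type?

Non-chord tone — an appoggiatura.

The harmony at that moment is Eb minor triad (Eb, Gb, Bb); D3 is not a chord tone.
It is approached by leap down from Gb3 and left by step up to Eb3.
Leap in, step out — an appoggiatura.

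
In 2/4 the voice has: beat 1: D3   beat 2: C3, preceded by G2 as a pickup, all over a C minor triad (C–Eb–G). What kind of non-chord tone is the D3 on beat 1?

The harmony at that moment is C minor triad (C, Eb, G); D3 is not a chord tone.
It is approached by leap up from G2 and left by step down to C3.
Leap in, step out, metrically accented — an appoggiatura.

Appoggiatura.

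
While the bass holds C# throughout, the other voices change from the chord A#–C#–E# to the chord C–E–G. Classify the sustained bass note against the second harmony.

The harmony at that moment is C major triad (C, E, G); C# is not a chord tone.
It is held over (the same pitch as the preceding C#) and then sustained as the same pitch into the next harmony.
Sustained through a change of harmony — a pedal tone.

Pedal tone (pedal point).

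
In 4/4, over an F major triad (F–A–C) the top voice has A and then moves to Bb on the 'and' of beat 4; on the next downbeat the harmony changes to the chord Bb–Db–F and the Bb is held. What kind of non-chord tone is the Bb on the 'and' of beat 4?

Anticipation.

The harmony at that moment is F major triad (F, A, C); Bb is not a chord tone.
It is approached by step up from A and then sustained as the same pitch into the next harmony.
Arriving early and becoming a chord tone when the harmony changes — an anticipation.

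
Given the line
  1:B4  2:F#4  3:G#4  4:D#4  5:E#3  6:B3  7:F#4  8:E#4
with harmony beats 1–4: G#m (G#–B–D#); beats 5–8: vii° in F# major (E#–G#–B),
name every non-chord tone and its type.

F#4 (beat 2) — appoggiatura; F#4 (beat 7) — appoggiatura.

The harmony at that moment is G# minor triad (G#, B, D#); F#4 is not a chord tone.
It is approached by leap down from B4 and left by step up to G#4.
Leap in, step out — an appoggiatura.
The harmony at that moment is E# diminished triad (E#, G#, B); F#4 is not a chord tone.
It is approached by leap up from B3 and left by step down to E#4.
Leap in, step out — an appoggiatura.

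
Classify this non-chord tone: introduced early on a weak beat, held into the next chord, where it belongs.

Anticipation.

Approach: ahead of the chord change (typically by step), so it is dissonant against the current harmony. Departure: none — the same pitch is restated or held and is a chord tone of the new harmony.
Dissonant first, consonant once the harmony catches up: the note simply arrives early — an anticipation. (The reverse timing, consonant first and dissonant after the change, would be a suspension or retardation.)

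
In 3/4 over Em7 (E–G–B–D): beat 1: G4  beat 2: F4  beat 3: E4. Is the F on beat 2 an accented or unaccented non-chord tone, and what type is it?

Unaccented passing tone.

The harmony at that moment is E minor seventh chord (E, G, B, D); F4 is not a chord tone.
It is approached by step down from G4 and left by step down to E4.
Step in, step out in the same direction — a passing tone.
It falls on a weak beat, so it is unaccented.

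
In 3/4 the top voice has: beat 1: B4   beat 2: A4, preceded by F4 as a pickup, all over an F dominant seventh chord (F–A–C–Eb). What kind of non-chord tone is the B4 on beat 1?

The harmony at that moment is F dominant seventh chord (F, A, C, Eb); B4 is not a chord tone.
It is approached by leap up from F4 and left by step down to A4.
Leap in, step out, metrically accented — an appoggiatura.

Appoggiatura.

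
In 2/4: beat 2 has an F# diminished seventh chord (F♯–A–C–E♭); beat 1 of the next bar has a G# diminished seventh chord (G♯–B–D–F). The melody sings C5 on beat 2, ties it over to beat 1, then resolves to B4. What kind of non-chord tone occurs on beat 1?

Suspension.

The harmony at that moment is G♯ diminished seventh chord (G♯, B, D, F); C5 is not a chord tone.
It is held over (the same pitch as the preceding C5) and left by step down to B4.
Held over from the previous chord and resolving down by step — a suspension.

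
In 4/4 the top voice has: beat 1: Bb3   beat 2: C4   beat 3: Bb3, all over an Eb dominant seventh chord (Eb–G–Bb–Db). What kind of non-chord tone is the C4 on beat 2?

Upper neighbor tone.

The harmony at that moment is Eb dominant seventh chord (Eb, G, Bb, Db); C4 is not a chord tone.
It is approached by step up from Bb3 and left by step down to Bb3.
Step away and step back to the same note — a neighbor tone (upper neighbor).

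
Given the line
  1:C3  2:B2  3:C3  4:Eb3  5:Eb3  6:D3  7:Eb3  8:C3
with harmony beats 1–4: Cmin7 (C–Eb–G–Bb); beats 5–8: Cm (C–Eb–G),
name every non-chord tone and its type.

The harmony at that moment is C minor seventh chord (C, Eb, G, Bb); B2 is not a chord tone.
It is approached by step down from C3 and left by step up to C3.
Step away and step back to the same note — a neighbor tone (lower neighbor).
The harmony at that moment is C minor triad (C, Eb, G); D3 is not a chord tone.
It is approached by step down from Eb3 and left by step up to Eb3.
Step away and step back to the same note — a neighbor tone (lower neighbor).

B2 (beat 2) — neighbor tone; D3 (beat 6) — neighbor tone.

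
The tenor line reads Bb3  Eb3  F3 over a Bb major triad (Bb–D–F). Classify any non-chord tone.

The harmony at that moment is Bb major triad (Bb, D, F); Eb3 is not a chord tone.
It is approached by leap down from Bb3 and left by step up to F3.
Leap in, step out — an appoggiatura.

Eb3 is an appoggiatura.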